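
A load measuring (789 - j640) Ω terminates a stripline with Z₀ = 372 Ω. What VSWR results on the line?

VSWR ≈ 3.72

Γ = (Z_L − Z_0)/(Z_L + Z_0) = (417 − j640)/(1161 − j640)
|Γ| = 764/1330 = 0.576
VSWR = (1 + |Γ|)/(1 − |Γ|) = 1.58/0.424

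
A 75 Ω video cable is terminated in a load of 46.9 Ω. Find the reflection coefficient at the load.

Γ = -0.231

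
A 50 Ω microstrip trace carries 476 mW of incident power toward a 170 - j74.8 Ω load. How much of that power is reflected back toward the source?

|Γ| = |(120 − j74.8)/(220 − j74.8)| = 0.609
|Γ|² = 0.37
P_refl = |Γ|²·P_inc = 176 mW, P_del = (1 − |Γ|²)·P_inc = 300 mW

P_reflected ≈ 176 mW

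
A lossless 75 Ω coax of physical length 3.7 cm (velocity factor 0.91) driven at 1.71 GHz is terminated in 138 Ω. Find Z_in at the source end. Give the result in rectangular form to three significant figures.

Z_in ≈ 41.1 − j6.06 Ω

λ = v/f = 0.91·c / 1.71 GHz = 0.16 m
βl = 2π·l/λ = 2π × 0.232 = 83.4°
tan(βl) = tan(83.4°) = 8.69
Z_in = Z_0·(Z_L + jZ_0·tanβl)/(Z_0 + jZ_L·tanβl)
     = 75·(138 + j651)/(75 + j1200)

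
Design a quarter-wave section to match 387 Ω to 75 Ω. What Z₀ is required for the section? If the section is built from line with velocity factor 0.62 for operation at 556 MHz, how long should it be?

Z_qwt ≈ 170 Ω; length ≈ 8.36 cm

Z_qwt = √(Z_0·R_L) = √(75 × 387) = √29020
λ = 0.62·c/f = 0.335 m, so l = λ/4 = 0.0836 m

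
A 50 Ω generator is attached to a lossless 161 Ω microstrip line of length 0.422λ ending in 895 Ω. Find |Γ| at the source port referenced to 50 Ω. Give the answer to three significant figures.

βl = 2π × 0.422 = 152°
tan(βl) = -0.534
Z_in = Z_0·(Z_L + jZ_0·tanβl)/(Z_0 + jZ_L·tanβl) = 117 + j262 Ω
Γ_s = (Z_in − Z_s)/(Z_in + Z_s) = (67.4 + j262)/(167 + j262), |Γ_s| = 0.87

|Γ| ≈ 0.87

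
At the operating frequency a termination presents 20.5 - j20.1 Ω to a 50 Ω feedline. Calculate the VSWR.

VSWR ≈ 2.9

Γ = (Z_L − Z_0)/(Z_L + Z_0) = (-29.5 − j20.1)/(70.5 − j20.1)
|Γ| = 35.7/73.3 = 0.487
VSWR = (1 + |Γ|)/(1 − |Γ|) = 1.49/0.513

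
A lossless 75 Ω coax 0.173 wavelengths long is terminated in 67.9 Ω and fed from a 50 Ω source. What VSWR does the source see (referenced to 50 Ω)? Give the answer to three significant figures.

βl = 2π × 0.173 = 62.3°
tan(βl) = 1.9
Z_in = Z_0·(Z_L + jZ_0·tanβl)/(Z_0 + jZ_L·tanβl) = 79.1 + j6.49 Ω
Γ_s = (Z_in − Z_s)/(Z_in + Z_s) = (29.1 + j6.49)/(129 + j6.49), |Γ_s| = 0.231
VSWR = (1 + |Γ_s|)/(1 − |Γ_s|)

VSWR ≈ 1.6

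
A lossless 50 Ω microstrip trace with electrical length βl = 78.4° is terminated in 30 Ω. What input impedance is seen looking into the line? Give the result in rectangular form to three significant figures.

tan(βl) = tan(78.4°) = 4.87
Z_in = Z_0·(Z_L + jZ_0·tanβl)/(Z_0 + jZ_L·tanβl)
     = 50·(30 + j244)/(50 + j146)

Z_in ≈ 77.7 + j16.3 Ω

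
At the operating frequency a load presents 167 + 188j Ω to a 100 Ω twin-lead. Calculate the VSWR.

Γ = (Z_L − Z_0)/(Z_L + Z_0) = (67 + j188)/(267 + j188)
|Γ| = 200/327 = 0.611
VSWR = (1 + |Γ|)/(1 − |Γ|) = 1.61/0.389

VSWR ≈ 4.14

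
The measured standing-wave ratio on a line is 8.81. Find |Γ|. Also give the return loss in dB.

|Γ| ≈ 0.796; return loss ≈ 1.98 dB

|Γ| = (S − 1)/(S + 1) = (8.81 − 1)/(8.81 + 1) = 7.81/9.81
RL = −20·log₁₀|Γ| = −20·log₁₀(0.796)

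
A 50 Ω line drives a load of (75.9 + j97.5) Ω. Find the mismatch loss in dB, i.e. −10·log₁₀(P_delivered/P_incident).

Γ = (25.9 + j97.5)/(125.9 + j97.5), |Γ| = 0.634
|Γ|² = 0.401, so P_del/P_inc = 1 − |Γ|² = 0.599
ML = −10·log₁₀(1 − |Γ|²)

mismatch loss ≈ 2.23 dB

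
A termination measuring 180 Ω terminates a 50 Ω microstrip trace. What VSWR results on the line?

VSWR ≈ 3.6

Γ = (180 − 50)/(180 + 50) = 0.565
VSWR = (1 + 0.565)/(1 − 0.565)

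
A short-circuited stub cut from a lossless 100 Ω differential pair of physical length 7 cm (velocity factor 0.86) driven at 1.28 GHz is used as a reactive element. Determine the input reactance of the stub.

λ = v/f = 0.86·c / 1.28 GHz = 0.202 m
βl = 2π·l/λ = 2π × 0.347 = 125°
tan(βl) = -1.43
For a short-circuited stub, Z_in = jZ_0·tan(βl)

X_in ≈ -143 Ω (capacitive)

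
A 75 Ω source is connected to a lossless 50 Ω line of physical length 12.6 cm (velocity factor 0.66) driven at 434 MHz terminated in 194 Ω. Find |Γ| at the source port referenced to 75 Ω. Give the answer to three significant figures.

λ = v/f = 0.66·c / 434 MHz = 0.456 m
βl = 2π·l/λ = 2π × 0.276 = 99.4°
tan(βl) = -6.02
Z_in = Z_0·(Z_L + jZ_0·tanβl)/(Z_0 + jZ_L·tanβl) = 13.2 + j7.73 Ω
Γ_s = (Z_in − Z_s)/(Z_in + Z_s) = (-61.8 + j7.73)/(88.2 + j7.73), |Γ_s| = 0.703

|Γ| ≈ 0.703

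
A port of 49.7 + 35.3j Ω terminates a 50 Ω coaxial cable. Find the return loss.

RL ≈ 9.53 dB

Γ = (-0.3 + j35.3)/(99.7 + j35.3), |Γ| = 0.334
RL = −20·log₁₀|Γ| = −20·log₁₀(0.334)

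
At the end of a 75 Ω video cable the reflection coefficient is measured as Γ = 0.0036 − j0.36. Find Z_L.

Z_L = Z_0·(1 + Γ)/(1 − Γ) = 75·(1 − j0.36)/(0.996 + j0.36)

Z_L ≈ 58.2 − j48.1 Ω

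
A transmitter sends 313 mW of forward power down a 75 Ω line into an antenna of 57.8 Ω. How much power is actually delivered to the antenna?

Γ = (57.8 − 75)/(57.8 + 75) = -0.13
|Γ|² = 0.0168
P_refl = |Γ|²·P_inc = 5.25 mW, P_del = (1 − |Γ|²)·P_inc = 308 mW

P_delivered ≈ 308 mW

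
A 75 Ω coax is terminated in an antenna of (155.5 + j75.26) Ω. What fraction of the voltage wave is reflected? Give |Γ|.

|Γ| ≈ 0.454

Γ = (Z_L − Z_0)/(Z_L + Z_0) = (80.5 + j75.26)/(230.5 + j75.26)
|Γ| = 110/242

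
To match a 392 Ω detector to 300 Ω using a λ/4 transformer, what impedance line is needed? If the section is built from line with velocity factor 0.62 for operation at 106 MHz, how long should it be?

Z_qwt ≈ 343 Ω; length ≈ 43.9 cm

Z_qwt = √(Z_0·R_L) = √(300 × 392) = √117600
λ = 0.62·c/f = 1.75 m, so l = λ/4 = 0.439 m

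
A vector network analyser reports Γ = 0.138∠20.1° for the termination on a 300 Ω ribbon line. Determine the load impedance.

Z_L ≈ 387 + j37.4 Ω

Z_L = Z_0·(1 + Γ)/(1 − Γ) = 300·(1.13 + j0.0474)/(0.87 − j0.0474)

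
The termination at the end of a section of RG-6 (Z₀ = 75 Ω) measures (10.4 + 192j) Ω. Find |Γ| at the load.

Γ = (Z_L − Z_0)/(Z_L + Z_0) = (-64.6 + j192)/(85.4 + j192)
|Γ| = 203/210

|Γ| ≈ 0.964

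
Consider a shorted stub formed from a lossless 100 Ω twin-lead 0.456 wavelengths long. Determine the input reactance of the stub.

βl = 2π × 0.456 = 164°
tan(βl) = -0.284
For a shorted stub, Z_in = jZ_0·tan(βl)

X_in ≈ -28.4 Ω (capacitive)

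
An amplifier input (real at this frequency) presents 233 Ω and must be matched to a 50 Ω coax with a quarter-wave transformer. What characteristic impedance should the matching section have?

Z_qwt = √(Z_0·R_L) = √(50 × 233) = √11650

Z_qwt ≈ 108 Ω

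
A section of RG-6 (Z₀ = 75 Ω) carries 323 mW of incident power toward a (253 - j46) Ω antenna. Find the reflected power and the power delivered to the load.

P_reflected ≈ 99.5 mW; P_delivered ≈ 223 mW

|Γ| = |(178 − j46)/(328 − j46)| = 0.555
|Γ|² = 0.308
P_refl = |Γ|²·P_inc = 99.5 mW, P_del = (1 − |Γ|²)·P_inc = 223 mW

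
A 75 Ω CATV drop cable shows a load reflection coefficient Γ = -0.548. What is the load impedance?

Z_L = Z_0·(1 + Γ)/(1 − Γ) = 75·(0.452)/(1.55)

Z_L ≈ 21.9 Ω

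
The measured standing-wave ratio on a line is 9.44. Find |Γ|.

|Γ| ≈ 0.808

|Γ| = (S − 1)/(S + 1) = (9.44 − 1)/(9.44 + 1) = 8.44/10.4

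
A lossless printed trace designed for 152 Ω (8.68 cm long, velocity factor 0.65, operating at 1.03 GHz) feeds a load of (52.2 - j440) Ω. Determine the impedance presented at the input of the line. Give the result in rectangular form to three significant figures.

λ = v/f = 0.65·c / 1.03 GHz = 0.189 m
βl = 2π·l/λ = 2π × 0.458 = 165°
tan(βl) = tan(165°) = -0.267
Z_in = Z_0·(Z_L + jZ_0·tanβl)/(Z_0 + jZ_L·tanβl)
     = 152·(52.2 − j481)/(34.5 − j13.9)

Z_in ≈ 931 − j1740 Ω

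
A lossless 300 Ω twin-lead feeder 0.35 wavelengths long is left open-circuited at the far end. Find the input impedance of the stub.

Z_in ≈ +j218 Ω

βl = 2π × 0.35 = 126°
tan(βl) = -1.38
For an open-circuited stub, Z_in = −jZ_0·cot(βl) = −jZ_0/tan(βl)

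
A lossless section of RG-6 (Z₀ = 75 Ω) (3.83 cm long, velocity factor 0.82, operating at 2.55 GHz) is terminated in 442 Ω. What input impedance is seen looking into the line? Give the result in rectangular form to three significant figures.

λ = v/f = 0.82·c / 2.55 GHz = 0.0965 m
βl = 2π·l/λ = 2π × 0.397 = 143°
tan(βl) = tan(143°) = -0.756
Z_in = Z_0·(Z_L + jZ_0·tanβl)/(Z_0 + jZ_L·tanβl)
     = 75·(442 − j56.7)/(75 − j334)

Z_in ≈ 33.3 + j91.8 Ω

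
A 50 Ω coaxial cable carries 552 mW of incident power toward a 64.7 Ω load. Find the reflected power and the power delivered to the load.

Γ = (64.7 − 50)/(64.7 + 50) = 0.128
|Γ|² = 0.0164
P_refl = |Γ|²·P_inc = 9.07 mW, P_del = (1 − |Γ|²)·P_inc = 543 mW

P_reflected ≈ 9.07 mW; P_delivered ≈ 543 mW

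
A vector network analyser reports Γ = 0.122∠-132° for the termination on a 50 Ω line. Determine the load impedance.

Z_L = Z_0·(1 + Γ)/(1 − Γ) = 50·(0.918 − j0.0907)/(1.08 + j0.0907)

Z_L ≈ 41.8 − j7.7 Ω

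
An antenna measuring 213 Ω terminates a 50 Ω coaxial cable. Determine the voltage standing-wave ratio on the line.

For a purely resistive load, VSWR = R_L/Z_0 or Z_0/R_L (whichever > 1) = 213/50

VSWR ≈ 4.26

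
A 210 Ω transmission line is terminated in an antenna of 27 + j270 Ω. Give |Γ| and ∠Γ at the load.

Γ ≈ 0.908 ∠ 75.4°

Γ = (Z_L − Z_0)/(Z_L + Z_0) = (-183 + j270)/(237 + j270)
|Γ| = 326/359 = 0.908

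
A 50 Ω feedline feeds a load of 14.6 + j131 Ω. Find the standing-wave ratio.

VSWR ≈ 27.2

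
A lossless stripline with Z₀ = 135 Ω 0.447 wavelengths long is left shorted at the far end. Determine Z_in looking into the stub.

Z_in ≈ −j46.7 Ω

βl = 2π × 0.447 = 161°
tan(βl) = -0.346
For a shorted stub, Z_in = jZ_0·tan(βl)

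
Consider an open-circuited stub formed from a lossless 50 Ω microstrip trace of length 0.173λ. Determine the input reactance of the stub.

βl = 2π × 0.173 = 62.3°
tan(βl) = 1.9
For an open-circuited stub, Z_in = −jZ_0·cot(βl) = −jZ_0/tan(βl)

X_in ≈ -26.3 Ω (capacitive)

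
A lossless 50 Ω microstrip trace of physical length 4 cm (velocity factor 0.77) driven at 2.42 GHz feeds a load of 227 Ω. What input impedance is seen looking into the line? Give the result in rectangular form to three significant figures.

λ = v/f = 0.77·c / 2.42 GHz = 0.0955 m
βl = 2π·l/λ = 2π × 0.419 = 151°
tan(βl) = tan(151°) = -0.558
Z_in = Z_0·(Z_L + jZ_0·tanβl)/(Z_0 + jZ_L·tanβl)
     = 50·(227 − j27.9)/(50 − j127)

Z_in ≈ 40.2 + j73.8 Ω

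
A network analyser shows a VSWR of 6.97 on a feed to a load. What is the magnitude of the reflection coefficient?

|Γ| ≈ 0.749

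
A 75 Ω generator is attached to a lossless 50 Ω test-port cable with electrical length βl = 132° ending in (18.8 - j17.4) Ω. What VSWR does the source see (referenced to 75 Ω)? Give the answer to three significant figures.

tan(βl) = -1.11
Z_in = Z_0·(Z_L + jZ_0·tanβl)/(Z_0 + jZ_L·tanβl) = 76.2 − j67 Ω
Γ_s = (Z_in − Z_s)/(Z_in + Z_s) = (1.24 − j67)/(151 − j67), |Γ_s| = 0.405
VSWR = (1 + |Γ_s|)/(1 − |Γ_s|)

VSWR ≈ 2.36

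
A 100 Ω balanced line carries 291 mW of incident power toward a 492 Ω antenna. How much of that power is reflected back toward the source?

Γ = (492 − 100)/(492 + 100) = 0.662
|Γ|² = 0.438
P_refl = |Γ|²·P_inc = 128 mW, P_del = (1 − |Γ|²)·P_inc = 163 mW

P_reflected ≈ 128 mW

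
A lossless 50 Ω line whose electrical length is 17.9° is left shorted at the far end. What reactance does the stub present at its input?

X_in ≈ 16.1 Ω (inductive)

tan(βl) = 0.323
For a shorted stub, Z_in = jZ_0·tan(βl)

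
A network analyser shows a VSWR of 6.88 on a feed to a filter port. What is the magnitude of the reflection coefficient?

|Γ| = (S − 1)/(S + 1) = (6.88 − 1)/(6.88 + 1) = 5.88/7.88

|Γ| ≈ 0.746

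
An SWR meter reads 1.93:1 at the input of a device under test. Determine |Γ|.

|Γ| = (S − 1)/(S + 1) = (1.93 − 1)/(1.93 + 1) = 0.93/2.93

|Γ| ≈ 0.317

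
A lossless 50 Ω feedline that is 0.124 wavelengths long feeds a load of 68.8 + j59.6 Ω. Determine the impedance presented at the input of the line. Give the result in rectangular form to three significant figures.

βl = 2π × 0.124 = 44.6°
tan(βl) = tan(44.6°) = 0.988
Z_in = Z_0·(Z_L + jZ_0·tanβl)/(Z_0 + jZ_L·tanβl)
     = 50·(68.8 + j109)/(-8.86 + j67.9)

Z_in ≈ 72.4 − j60.1 Ω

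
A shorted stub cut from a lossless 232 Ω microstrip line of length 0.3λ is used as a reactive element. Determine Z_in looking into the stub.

Z_in ≈ −j714 Ω

βl = 2π × 0.3 = 108°
tan(βl) = -3.08
For a shorted stub, Z_in = jZ_0·tan(βl)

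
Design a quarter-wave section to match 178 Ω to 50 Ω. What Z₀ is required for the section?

Z_qwt ≈ 94.3 Ω

Z_qwt = √(Z_0·R_L) = √(50 × 178) = √8900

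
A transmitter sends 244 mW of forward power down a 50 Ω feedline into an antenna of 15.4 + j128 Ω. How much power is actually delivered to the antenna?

P_delivered ≈ 36.4 mW

|Γ| = |(-34.6 + j128)/(65.4 + j128)| = 0.922
|Γ|² = 0.851
P_refl = |Γ|²·P_inc = 208 mW, P_del = (1 − |Γ|²)·P_inc = 36.4 mW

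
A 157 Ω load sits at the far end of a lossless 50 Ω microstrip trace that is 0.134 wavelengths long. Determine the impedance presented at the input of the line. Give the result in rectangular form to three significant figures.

Z_in ≈ 26.5 − j37.1 Ω

βl = 2π × 0.134 = 48.2°
tan(βl) = tan(48.2°) = 1.12
Z_in = Z_0·(Z_L + jZ_0·tanβl)/(Z_0 + jZ_L·tanβl)
     = 50·(157 + j56)/(50 + j176)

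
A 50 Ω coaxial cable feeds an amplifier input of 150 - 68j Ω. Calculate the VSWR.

VSWR ≈ 3.68

Γ = (Z_L − Z_0)/(Z_L + Z_0) = (100 − j68)/(200 − j68)
|Γ| = 121/211 = 0.572
VSWR = (1 + |Γ|)/(1 − |Γ|) = 1.57/0.428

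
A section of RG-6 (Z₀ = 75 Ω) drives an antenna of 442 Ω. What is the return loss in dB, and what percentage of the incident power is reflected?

Γ = (442 − 75)/(442 + 75) = 0.71
RL = −20·log₁₀(0.71) = 2.98 dB
P_refl/P_inc = |Γ|² = 0.504

RL ≈ 2.98 dB; 50.4% of incident power reflected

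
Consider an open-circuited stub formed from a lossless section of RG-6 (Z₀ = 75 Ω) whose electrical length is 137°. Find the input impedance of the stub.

tan(βl) = -0.933
For an open-circuited stub, Z_in = −jZ_0·cot(βl) = −jZ_0/tan(βl)

Z_in ≈ +j80.4 Ω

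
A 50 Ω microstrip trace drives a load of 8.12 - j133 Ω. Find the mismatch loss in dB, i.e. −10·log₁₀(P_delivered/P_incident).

mismatch loss ≈ 11.1 dB

Γ = (-41.88 − j133)/(58.12 − j133), |Γ| = 0.961
|Γ|² = 0.923, so P_del/P_inc = 1 − |Γ|² = 0.0771
ML = −10·log₁₀(1 − |Γ|²)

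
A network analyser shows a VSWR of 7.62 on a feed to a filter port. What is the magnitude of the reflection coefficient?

|Γ| = (S − 1)/(S + 1) = (7.62 − 1)/(7.62 + 1) = 6.62/8.62

|Γ| ≈ 0.768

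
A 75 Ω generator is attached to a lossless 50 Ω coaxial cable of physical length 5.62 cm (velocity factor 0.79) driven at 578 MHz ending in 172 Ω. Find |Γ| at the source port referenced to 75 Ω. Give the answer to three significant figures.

|Γ| ≈ 0.599

λ = v/f = 0.79·c / 578 MHz = 0.41 m
βl = 2π·l/λ = 2π × 0.137 = 49.3°
tan(βl) = 1.16
Z_in = Z_0·(Z_L + jZ_0·tanβl)/(Z_0 + jZ_L·tanβl) = 23.8 − j37 Ω
Γ_s = (Z_in − Z_s)/(Z_in + Z_s) = (-51.2 − j37)/(98.8 − j37), |Γ_s| = 0.599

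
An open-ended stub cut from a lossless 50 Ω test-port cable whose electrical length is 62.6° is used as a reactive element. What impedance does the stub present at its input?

tan(βl) = 1.93
For an open-ended stub, Z_in = −jZ_0·cot(βl) = −jZ_0/tan(βl)

Z_in ≈ −j25.9 Ω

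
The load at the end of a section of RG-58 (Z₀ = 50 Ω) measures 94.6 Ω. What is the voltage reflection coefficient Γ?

Γ = 0.308

Γ = (Z_L − Z_0)/(Z_L + Z_0) = (94.6 − 50)/(94.6 + 50) = 44.6/144.6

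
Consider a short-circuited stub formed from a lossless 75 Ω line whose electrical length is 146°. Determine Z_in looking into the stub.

tan(βl) = -0.675
For a short-circuited stub, Z_in = jZ_0·tan(βl)

Z_in ≈ −j50.6 Ω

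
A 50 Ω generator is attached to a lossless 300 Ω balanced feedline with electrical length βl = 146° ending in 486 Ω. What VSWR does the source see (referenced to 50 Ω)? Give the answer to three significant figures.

tan(βl) = -0.675
Z_in = Z_0·(Z_L + jZ_0·tanβl)/(Z_0 + jZ_L·tanβl) = 322 + j150 Ω
Γ_s = (Z_in − Z_s)/(Z_in + Z_s) = (272 + j150)/(372 + j150), |Γ_s| = 0.774
VSWR = (1 + |Γ_s|)/(1 − |Γ_s|)

VSWR ≈ 7.87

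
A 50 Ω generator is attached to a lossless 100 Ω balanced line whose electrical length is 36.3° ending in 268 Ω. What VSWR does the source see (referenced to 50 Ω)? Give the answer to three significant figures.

tan(βl) = 0.735
Z_in = Z_0·(Z_L + jZ_0·tanβl)/(Z_0 + jZ_L·tanβl) = 84.6 − j93.1 Ω
Γ_s = (Z_in − Z_s)/(Z_in + Z_s) = (34.6 − j93.1)/(135 − j93.1), |Γ_s| = 0.607
VSWR = (1 + |Γ_s|)/(1 − |Γ_s|)

VSWR ≈ 4.09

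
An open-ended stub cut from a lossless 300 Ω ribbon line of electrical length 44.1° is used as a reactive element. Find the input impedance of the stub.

tan(βl) = 0.969
For an open-ended stub, Z_in = −jZ_0·cot(βl) = −jZ_0/tan(βl)

Z_in ≈ −j310 Ω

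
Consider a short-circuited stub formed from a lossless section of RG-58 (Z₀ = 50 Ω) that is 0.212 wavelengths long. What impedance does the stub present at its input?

βl = 2π × 0.212 = 76.3°
tan(βl) = 4.11
For a short-circuited stub, Z_in = jZ_0·tan(βl)

Z_in ≈ +j205 Ω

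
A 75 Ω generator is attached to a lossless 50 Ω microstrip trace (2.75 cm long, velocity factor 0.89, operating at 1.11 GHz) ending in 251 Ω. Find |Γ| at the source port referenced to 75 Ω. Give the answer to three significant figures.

λ = v/f = 0.89·c / 1.11 GHz = 0.241 m
βl = 2π·l/λ = 2π × 0.114 = 41.2°
tan(βl) = 0.874
Z_in = Z_0·(Z_L + jZ_0·tanβl)/(Z_0 + jZ_L·tanβl) = 21.9 − j52.2 Ω
Γ_s = (Z_in − Z_s)/(Z_in + Z_s) = (-53.1 − j52.2)/(96.9 − j52.2), |Γ_s| = 0.677

|Γ| ≈ 0.677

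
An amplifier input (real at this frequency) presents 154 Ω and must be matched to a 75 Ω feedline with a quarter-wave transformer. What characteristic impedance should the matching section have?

Z_qwt = √(Z_0·R_L) = √(75 × 154) = √11550

Z_qwt ≈ 107 Ω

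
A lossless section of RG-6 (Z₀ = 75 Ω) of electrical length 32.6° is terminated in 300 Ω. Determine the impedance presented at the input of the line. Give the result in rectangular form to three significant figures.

tan(βl) = tan(32.6°) = 0.64
Z_in = Z_0·(Z_L + jZ_0·tanβl)/(Z_0 + jZ_L·tanβl)
     = 75·(300 + j48)/(75 + j192)

Z_in ≈ 56 − j95.4 Ω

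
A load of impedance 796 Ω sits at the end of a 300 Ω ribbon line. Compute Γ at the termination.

Γ = 0.453

Γ = (Z_L − Z_0)/(Z_L + Z_0) = (796 − 300)/(796 + 300) = 496/1096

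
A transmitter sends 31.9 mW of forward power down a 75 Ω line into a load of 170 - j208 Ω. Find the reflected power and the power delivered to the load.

P_reflected ≈ 16.1 mW; P_delivered ≈ 15.8 mW

|Γ| = |(95 − j208)/(245 − j208)| = 0.712
|Γ|² = 0.506
P_refl = |Γ|²·P_inc = 16.1 mW, P_del = (1 − |Γ|²)·P_inc = 15.8 mW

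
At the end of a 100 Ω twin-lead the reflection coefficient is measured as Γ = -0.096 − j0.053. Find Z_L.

Z_L ≈ 82.1 − j8.8 Ω

Z_L = Z_0·(1 + Γ)/(1 − Γ) = 100·(0.904 − j0.053)/(1.1 + j0.053)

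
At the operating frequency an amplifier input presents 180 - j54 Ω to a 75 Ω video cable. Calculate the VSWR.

VSWR ≈ 2.66

Γ = (Z_L − Z_0)/(Z_L + Z_0) = (105 − j54)/(255 − j54)
|Γ| = 118/261 = 0.453
VSWR = (1 + |Γ|)/(1 − |Γ|) = 1.45/0.547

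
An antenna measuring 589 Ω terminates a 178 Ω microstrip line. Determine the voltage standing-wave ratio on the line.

VSWR ≈ 3.31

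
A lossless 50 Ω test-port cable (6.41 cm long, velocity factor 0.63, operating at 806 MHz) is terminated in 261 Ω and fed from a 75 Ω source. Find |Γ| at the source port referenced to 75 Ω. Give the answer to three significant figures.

λ = v/f = 0.63·c / 806 MHz = 0.234 m
βl = 2π·l/λ = 2π × 0.273 = 98.4°
tan(βl) = -6.76
Z_in = Z_0·(Z_L + jZ_0·tanβl)/(Z_0 + jZ_L·tanβl) = 9.78 + j7.11 Ω
Γ_s = (Z_in − Z_s)/(Z_in + Z_s) = (-65.2 + j7.11)/(84.8 + j7.11), |Γ_s| = 0.771

|Γ| ≈ 0.771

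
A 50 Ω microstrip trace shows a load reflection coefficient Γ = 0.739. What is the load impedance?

Z_L ≈ 333 Ω

Z_L = Z_0·(1 + Γ)/(1 − Γ) = 50·(1.74)/(0.261)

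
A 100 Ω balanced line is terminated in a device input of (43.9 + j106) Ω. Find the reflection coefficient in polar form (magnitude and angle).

Γ ≈ 0.671 ∠ 81.5°

Γ = (Z_L − Z_0)/(Z_L + Z_0) = (-56.1 + j106)/(143.9 + j106)
|Γ| = 120/179 = 0.671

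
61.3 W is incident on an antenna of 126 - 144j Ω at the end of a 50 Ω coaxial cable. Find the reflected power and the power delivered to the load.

|Γ| = |(76 − j144)/(176 − j144)| = 0.716
|Γ|² = 0.513
P_refl = |Γ|²·P_inc = 31.4 W, P_del = (1 − |Γ|²)·P_inc = 29.9 W

P_reflected ≈ 31.4 W; P_delivered ≈ 29.9 W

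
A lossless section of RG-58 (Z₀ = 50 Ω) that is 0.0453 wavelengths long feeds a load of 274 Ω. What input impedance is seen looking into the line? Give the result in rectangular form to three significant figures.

βl = 2π × 0.0453 = 16.3°
tan(βl) = tan(16.3°) = 0.293
Z_in = Z_0·(Z_L + jZ_0·tanβl)/(Z_0 + jZ_L·tanβl)
     = 50·(274 + j14.6)/(50 + j80.2)

Z_in ≈ 83.3 − j119 Ω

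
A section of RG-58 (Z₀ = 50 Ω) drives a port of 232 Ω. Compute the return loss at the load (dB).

RL ≈ 3.8 dB

Γ = (232 − 50)/(232 + 50) = 0.645
RL = −20·log₁₀|Γ| = −20·log₁₀(0.645)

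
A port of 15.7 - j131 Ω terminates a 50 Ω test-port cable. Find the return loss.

Γ = (-34.3 − j131)/(65.7 − j131), |Γ| = 0.924
RL = −20·log₁₀|Γ| = −20·log₁₀(0.924)

RL ≈ 0.686 dB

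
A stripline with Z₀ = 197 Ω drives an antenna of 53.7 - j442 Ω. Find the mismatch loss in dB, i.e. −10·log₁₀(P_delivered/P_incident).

mismatch loss ≈ 7.85 dB

Γ = (-143.3 − j442)/(250.7 − j442), |Γ| = 0.914
|Γ|² = 0.836, so P_del/P_inc = 1 − |Γ|² = 0.164
ML = −10·log₁₀(1 − |Γ|²)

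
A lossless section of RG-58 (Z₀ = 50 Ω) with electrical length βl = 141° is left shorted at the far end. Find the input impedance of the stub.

tan(βl) = -0.81
For a shorted stub, Z_in = jZ_0·tan(βl)

Z_in ≈ −j40.5 Ω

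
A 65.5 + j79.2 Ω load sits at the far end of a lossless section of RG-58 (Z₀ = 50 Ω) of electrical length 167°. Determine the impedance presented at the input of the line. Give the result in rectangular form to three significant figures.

tan(βl) = tan(167°) = -0.231
Z_in = Z_0·(Z_L + jZ_0·tanβl)/(Z_0 + jZ_L·tanβl)
     = 50·(65.5 + j67.7)/(68.3 − j15.1)

Z_in ≈ 35.3 + j57.3 Ω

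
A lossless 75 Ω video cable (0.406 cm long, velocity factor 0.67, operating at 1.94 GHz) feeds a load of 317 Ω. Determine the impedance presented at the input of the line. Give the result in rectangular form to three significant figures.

λ = v/f = 0.67·c / 1.94 GHz = 0.104 m
βl = 2π·l/λ = 2π × 0.0392 = 14.1°
tan(βl) = tan(14.1°) = 0.251
Z_in = Z_0·(Z_L + jZ_0·tanβl)/(Z_0 + jZ_L·tanβl)
     = 75·(317 + j18.8)/(75 + j79.7)

Z_in ≈ 158 − j149 Ω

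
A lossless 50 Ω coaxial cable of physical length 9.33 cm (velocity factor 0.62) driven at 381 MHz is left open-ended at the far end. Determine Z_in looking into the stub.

Z_in ≈ −j19.4 Ω

λ = v/f = 0.62·c / 381 MHz = 0.488 m
βl = 2π·l/λ = 2π × 0.191 = 68.8°
tan(βl) = 2.58
For an open-ended stub, Z_in = −jZ_0·cot(βl) = −jZ_0/tan(βl)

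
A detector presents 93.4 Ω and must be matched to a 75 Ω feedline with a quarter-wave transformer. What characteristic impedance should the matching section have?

Z_qwt ≈ 83.7 Ω

Z_qwt = √(Z_0·R_L) = √(75 × 93.4) = √7005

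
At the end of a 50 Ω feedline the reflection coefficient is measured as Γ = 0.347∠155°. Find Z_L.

Z_L = Z_0·(1 + Γ)/(1 − Γ) = 50·(0.686 + j0.147)/(1.31 − j0.147)

Z_L ≈ 25.1 + j8.38 Ω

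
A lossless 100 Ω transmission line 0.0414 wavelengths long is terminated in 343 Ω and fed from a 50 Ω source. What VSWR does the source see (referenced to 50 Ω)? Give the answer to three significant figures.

VSWR ≈ 6.54

βl = 2π × 0.0414 = 14.9°
tan(βl) = 0.266
Z_in = Z_0·(Z_L + jZ_0·tanβl)/(Z_0 + jZ_L·tanβl) = 200 − j156 Ω
Γ_s = (Z_in − Z_s)/(Z_in + Z_s) = (150 − j156)/(250 − j156), |Γ_s| = 0.735
VSWR = (1 + |Γ_s|)/(1 − |Γ_s|)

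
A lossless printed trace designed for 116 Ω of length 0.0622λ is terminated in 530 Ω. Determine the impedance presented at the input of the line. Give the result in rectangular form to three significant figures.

Z_in ≈ 136 − j209 Ω

βl = 2π × 0.0622 = 22.4°
tan(βl) = tan(22.4°) = 0.412
Z_in = Z_0·(Z_L + jZ_0·tanβl)/(Z_0 + jZ_L·tanβl)
     = 116·(530 + j47.8)/(116 + j218)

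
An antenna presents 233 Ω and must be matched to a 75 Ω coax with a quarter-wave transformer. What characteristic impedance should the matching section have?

Z_qwt = √(Z_0·R_L) = √(75 × 233) = √17480

Z_qwt ≈ 132 Ω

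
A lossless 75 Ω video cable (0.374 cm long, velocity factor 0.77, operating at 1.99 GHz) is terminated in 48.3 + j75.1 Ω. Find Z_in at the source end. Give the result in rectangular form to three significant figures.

λ = v/f = 0.77·c / 1.99 GHz = 0.116 m
βl = 2π·l/λ = 2π × 0.0322 = 11.6°
tan(βl) = tan(11.6°) = 0.205
Z_in = Z_0·(Z_L + jZ_0·tanβl)/(Z_0 + jZ_L·tanβl)
     = 75·(48.3 + j90.5)/(59.6 + j9.91)

Z_in ≈ 77.6 + j101 Ω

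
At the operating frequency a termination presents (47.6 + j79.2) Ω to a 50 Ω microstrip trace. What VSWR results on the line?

Γ = (Z_L − Z_0)/(Z_L + Z_0) = (-2.4 + j79.2)/(97.6 + j79.2)
|Γ| = 79.2/126 = 0.63
VSWR = (1 + |Γ|)/(1 − |Γ|) = 1.63/0.37

VSWR ≈ 4.41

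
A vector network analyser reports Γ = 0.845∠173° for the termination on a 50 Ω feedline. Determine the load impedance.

Z_L = Z_0·(1 + Γ)/(1 − Γ) = 50·(0.161 + j0.103)/(1.84 − j0.103)

Z_L ≈ 4.22 + j3.04 Ω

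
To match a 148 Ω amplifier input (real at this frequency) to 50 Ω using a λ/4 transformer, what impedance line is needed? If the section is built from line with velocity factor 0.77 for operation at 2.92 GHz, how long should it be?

Z_qwt ≈ 86 Ω; length ≈ 1.98 cm

Z_qwt = √(Z_0·R_L) = √(50 × 148) = √7400
λ = 0.77·c/f = 0.0791 m, so l = λ/4 = 0.0198 m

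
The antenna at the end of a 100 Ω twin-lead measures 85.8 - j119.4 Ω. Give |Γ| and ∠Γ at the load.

Γ ≈ 0.544 ∠ -64.1°

Γ = (Z_L − Z_0)/(Z_L + Z_0) = (-14.2 − j119.4)/(185.8 − j119.4)
|Γ| = 120/221 = 0.544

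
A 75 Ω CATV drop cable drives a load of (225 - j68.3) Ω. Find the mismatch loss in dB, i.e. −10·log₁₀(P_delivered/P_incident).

mismatch loss ≈ 1.47 dB

Γ = (150 − j68.3)/(300 − j68.3), |Γ| = 0.536
|Γ|² = 0.287, so P_del/P_inc = 1 − |Γ|² = 0.713
ML = −10·log₁₀(1 − |Γ|²)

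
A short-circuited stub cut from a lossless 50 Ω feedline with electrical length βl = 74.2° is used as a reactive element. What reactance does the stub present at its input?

tan(βl) = 3.53
For a short-circuited stub, Z_in = jZ_0·tan(βl)

X_in ≈ 177 Ω (inductive)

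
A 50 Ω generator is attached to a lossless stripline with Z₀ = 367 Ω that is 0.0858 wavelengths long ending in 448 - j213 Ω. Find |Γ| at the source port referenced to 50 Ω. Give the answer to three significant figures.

βl = 2π × 0.0858 = 30.9°
tan(βl) = 0.598
Z_in = Z_0·(Z_L + jZ_0·tanβl)/(Z_0 + jZ_L·tanβl) = 259 − j136 Ω
Γ_s = (Z_in − Z_s)/(Z_in + Z_s) = (209 − j136)/(309 − j136), |Γ_s| = 0.738

|Γ| ≈ 0.738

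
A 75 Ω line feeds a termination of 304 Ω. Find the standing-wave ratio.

Γ = (304 − 75)/(304 + 75) = 0.604
VSWR = (1 + 0.604)/(1 − 0.604)

VSWR ≈ 4.05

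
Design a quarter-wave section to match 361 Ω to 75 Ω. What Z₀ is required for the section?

Z_qwt ≈ 165 Ω

Z_qwt = √(Z_0·R_L) = √(75 × 361) = √27080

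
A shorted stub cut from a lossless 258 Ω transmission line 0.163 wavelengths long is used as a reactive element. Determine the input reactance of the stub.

βl = 2π × 0.163 = 58.7°
tan(βl) = 1.64
For a shorted stub, Z_in = jZ_0·tan(βl)

X_in ≈ 424 Ω (inductive)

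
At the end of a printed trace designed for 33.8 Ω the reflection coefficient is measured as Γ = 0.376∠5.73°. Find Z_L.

Z_L = Z_0·(1 + Γ)/(1 − Γ) = 33.8·(1.37 + j0.0375)/(0.626 − j0.0375)

Z_L ≈ 73.8 + j6.46 Ω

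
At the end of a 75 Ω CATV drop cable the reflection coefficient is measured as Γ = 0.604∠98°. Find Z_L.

Z_L ≈ 31.1 + j58.5 Ω

Z_L = Z_0·(1 + Γ)/(1 − Γ) = 75·(0.916 + j0.598)/(1.08 − j0.598)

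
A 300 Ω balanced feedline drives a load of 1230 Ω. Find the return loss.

Γ = (1230 − 300)/(1230 + 300) = 0.608
RL = −20·log₁₀|Γ| = −20·log₁₀(0.608)

RL ≈ 4.32 dB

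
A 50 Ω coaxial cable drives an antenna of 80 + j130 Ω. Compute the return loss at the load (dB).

Γ = (30 + j130)/(130 + j130), |Γ| = 0.726
RL = −20·log₁₀|Γ| = −20·log₁₀(0.726)

RL ≈ 2.78 dB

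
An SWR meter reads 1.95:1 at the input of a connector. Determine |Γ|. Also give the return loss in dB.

|Γ| ≈ 0.322; return loss ≈ 9.84 dB

|Γ| = (S − 1)/(S + 1) = (1.95 − 1)/(1.95 + 1) = 0.95/2.95
RL = −20·log₁₀|Γ| = −20·log₁₀(0.322)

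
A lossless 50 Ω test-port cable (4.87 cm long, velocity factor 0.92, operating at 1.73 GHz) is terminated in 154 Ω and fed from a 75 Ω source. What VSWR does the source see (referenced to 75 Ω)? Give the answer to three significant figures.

VSWR ≈ 4.34

λ = v/f = 0.92·c / 1.73 GHz = 0.16 m
βl = 2π·l/λ = 2π × 0.305 = 110°
tan(βl) = -2.76
Z_in = Z_0·(Z_L + jZ_0·tanβl)/(Z_0 + jZ_L·tanβl) = 18.1 + j16 Ω
Γ_s = (Z_in − Z_s)/(Z_in + Z_s) = (-56.9 + j16)/(93.1 + j16), |Γ_s| = 0.625
VSWR = (1 + |Γ_s|)/(1 − |Γ_s|)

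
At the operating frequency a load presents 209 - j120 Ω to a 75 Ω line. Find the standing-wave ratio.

VSWR ≈ 3.8

Γ = (Z_L − Z_0)/(Z_L + Z_0) = (134 − j120)/(284 − j120)
|Γ| = 180/308 = 0.583
VSWR = (1 + |Γ|)/(1 − |Γ|) = 1.58/0.417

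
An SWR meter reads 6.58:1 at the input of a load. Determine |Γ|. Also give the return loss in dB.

|Γ| = (S − 1)/(S + 1) = (6.58 − 1)/(6.58 + 1) = 5.58/7.58
RL = −20·log₁₀|Γ| = −20·log₁₀(0.736)

|Γ| ≈ 0.736; return loss ≈ 2.66 dB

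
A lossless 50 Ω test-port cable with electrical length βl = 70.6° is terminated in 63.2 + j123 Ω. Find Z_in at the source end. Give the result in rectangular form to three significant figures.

tan(βl) = tan(70.6°) = 2.84
Z_in = Z_0·(Z_L + jZ_0·tanβl)/(Z_0 + jZ_L·tanβl)
     = 50·(63.2 + j265)/(-299 + j179)

Z_in ≈ 11.8 − j37.2 Ω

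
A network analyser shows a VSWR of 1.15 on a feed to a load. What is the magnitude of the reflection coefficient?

|Γ| ≈ 0.0698

|Γ| = (S − 1)/(S + 1) = (1.15 − 1)/(1.15 + 1) = 0.15/2.15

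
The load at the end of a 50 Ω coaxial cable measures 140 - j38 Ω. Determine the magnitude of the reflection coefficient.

|Γ| ≈ 0.504

Γ = (Z_L − Z_0)/(Z_L + Z_0) = (90 − j38)/(190 − j38)
|Γ| = 97.7/194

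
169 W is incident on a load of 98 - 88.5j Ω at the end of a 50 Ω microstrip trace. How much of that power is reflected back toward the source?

P_reflected ≈ 57.6 W

|Γ| = |(48 − j88.5)/(148 − j88.5)| = 0.584
|Γ|² = 0.341
P_refl = |Γ|²·P_inc = 57.6 W, P_del = (1 − |Γ|²)·P_inc = 111 W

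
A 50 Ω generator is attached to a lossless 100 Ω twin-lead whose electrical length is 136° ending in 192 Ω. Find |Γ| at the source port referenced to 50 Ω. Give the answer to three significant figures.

tan(βl) = -0.966
Z_in = Z_0·(Z_L + jZ_0·tanβl)/(Z_0 + jZ_L·tanβl) = 83.6 + j58.5 Ω
Γ_s = (Z_in − Z_s)/(Z_in + Z_s) = (33.6 + j58.5)/(134 + j58.5), |Γ_s| = 0.462

|Γ| ≈ 0.462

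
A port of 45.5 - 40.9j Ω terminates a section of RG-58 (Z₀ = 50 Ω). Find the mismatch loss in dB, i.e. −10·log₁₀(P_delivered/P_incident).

mismatch loss ≈ 0.741 dB

Γ = (-4.5 − j40.9)/(95.5 − j40.9), |Γ| = 0.396
|Γ|² = 0.157, so P_del/P_inc = 1 − |Γ|² = 0.843
ML = −10·log₁₀(1 − |Γ|²)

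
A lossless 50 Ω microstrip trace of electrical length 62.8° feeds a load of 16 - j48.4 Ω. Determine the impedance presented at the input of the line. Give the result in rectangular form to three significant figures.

tan(βl) = tan(62.8°) = 1.95
Z_in = Z_0·(Z_L + jZ_0·tanβl)/(Z_0 + jZ_L·tanβl)
     = 50·(16 + j48.9)/(144 + j31.1)

Z_in ≈ 8.8 + j15.1 Ω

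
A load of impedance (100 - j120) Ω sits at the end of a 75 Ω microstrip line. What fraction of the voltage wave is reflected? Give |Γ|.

Γ = (Z_L − Z_0)/(Z_L + Z_0) = (25 − j120)/(175 − j120)
|Γ| = 123/212

|Γ| ≈ 0.578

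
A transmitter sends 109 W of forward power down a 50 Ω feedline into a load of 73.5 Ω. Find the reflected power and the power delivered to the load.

P_reflected ≈ 3.95 W; P_delivered ≈ 105 W

Γ = (73.5 − 50)/(73.5 + 50) = 0.19
|Γ|² = 0.0362
P_refl = |Γ|²·P_inc = 3.95 W, P_del = (1 − |Γ|²)·P_inc = 105 W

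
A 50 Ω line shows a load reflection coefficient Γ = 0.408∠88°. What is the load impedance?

Z_L = Z_0·(1 + Γ)/(1 − Γ) = 50·(1.01 + j0.408)/(0.986 − j0.408)

Z_L ≈ 36.6 + j35.8 Ω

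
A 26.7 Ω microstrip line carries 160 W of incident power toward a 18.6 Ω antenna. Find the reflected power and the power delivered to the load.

P_reflected ≈ 5.12 W; P_delivered ≈ 155 W

Γ = (18.6 − 26.7)/(18.6 + 26.7) = -0.179
|Γ|² = 0.032
P_refl = |Γ|²·P_inc = 5.12 W, P_del = (1 − |Γ|²)·P_inc = 155 W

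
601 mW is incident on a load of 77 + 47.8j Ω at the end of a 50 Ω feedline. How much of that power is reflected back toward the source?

P_reflected ≈ 98.4 mW

|Γ| = |(27 + j47.8)/(127 + j47.8)| = 0.405
|Γ|² = 0.164
P_refl = |Γ|²·P_inc = 98.4 mW, P_del = (1 − |Γ|²)·P_inc = 503 mW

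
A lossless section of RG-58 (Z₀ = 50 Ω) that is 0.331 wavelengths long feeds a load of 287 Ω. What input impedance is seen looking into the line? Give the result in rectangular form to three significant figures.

βl = 2π × 0.331 = 119°
tan(βl) = tan(119°) = -1.79
Z_in = Z_0·(Z_L + jZ_0·tanβl)/(Z_0 + jZ_L·tanβl)
     = 50·(287 − j89.6)/(50 − j514)

Z_in ≈ 11.3 + j26.8 Ω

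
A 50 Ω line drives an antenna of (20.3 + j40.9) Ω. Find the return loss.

Γ = (-29.7 + j40.9)/(70.3 + j40.9), |Γ| = 0.621
RL = −20·log₁₀|Γ| = −20·log₁₀(0.621)

RL ≈ 4.13 dB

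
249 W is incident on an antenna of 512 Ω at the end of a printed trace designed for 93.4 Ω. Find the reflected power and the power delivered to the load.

P_reflected ≈ 119 W; P_delivered ≈ 130 W

Γ = (512 − 93.4)/(512 + 93.4) = 0.691
|Γ|² = 0.478
P_refl = |Γ|²·P_inc = 119 W, P_del = (1 − |Γ|²)·P_inc = 130 W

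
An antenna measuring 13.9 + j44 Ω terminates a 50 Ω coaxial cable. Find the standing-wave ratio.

VSWR ≈ 6.51

Γ = (Z_L − Z_0)/(Z_L + Z_0) = (-36.1 + j44)/(63.9 + j44)
|Γ| = 56.9/77.6 = 0.734
VSWR = (1 + |Γ|)/(1 − |Γ|) = 1.73/0.266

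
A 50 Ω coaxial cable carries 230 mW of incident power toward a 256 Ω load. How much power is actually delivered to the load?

Γ = (256 − 50)/(256 + 50) = 0.673
|Γ|² = 0.453
P_refl = |Γ|²·P_inc = 104 mW, P_del = (1 − |Γ|²)·P_inc = 126 mW

P_delivered ≈ 126 mW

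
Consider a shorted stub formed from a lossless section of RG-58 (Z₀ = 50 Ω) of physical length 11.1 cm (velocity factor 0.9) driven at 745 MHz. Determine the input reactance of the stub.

X_in ≈ -135 Ω (capacitive)

λ = v/f = 0.9·c / 745 MHz = 0.362 m
βl = 2π·l/λ = 2π × 0.306 = 110°
tan(βl) = -2.71
For a shorted stub, Z_in = jZ_0·tan(βl)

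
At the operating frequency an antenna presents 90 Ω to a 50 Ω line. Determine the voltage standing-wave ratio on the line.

Γ = (90 − 50)/(90 + 50) = 0.286
VSWR = (1 + 0.286)/(1 − 0.286)

VSWR ≈ 1.8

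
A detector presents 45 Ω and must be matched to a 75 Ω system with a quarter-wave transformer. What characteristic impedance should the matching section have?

Z_qwt ≈ 58.1 Ω

Z_qwt = √(Z_0·R_L) = √(75 × 45) = √3375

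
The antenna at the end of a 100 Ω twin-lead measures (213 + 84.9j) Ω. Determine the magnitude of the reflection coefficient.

Γ = (Z_L − Z_0)/(Z_L + Z_0) = (113 + j84.9)/(313 + j84.9)
|Γ| = 141/324

|Γ| ≈ 0.436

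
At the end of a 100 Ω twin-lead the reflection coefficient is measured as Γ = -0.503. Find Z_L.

Z_L ≈ 33.1 Ω

Z_L = Z_0·(1 + Γ)/(1 − Γ) = 100·(0.497)/(1.5)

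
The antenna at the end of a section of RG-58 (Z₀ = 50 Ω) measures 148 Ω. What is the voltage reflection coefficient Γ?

Γ = 0.495

Γ = (Z_L − Z_0)/(Z_L + Z_0) = (148 − 50)/(148 + 50) = 98/198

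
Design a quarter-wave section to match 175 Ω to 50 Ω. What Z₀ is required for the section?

Z_qwt ≈ 93.5 Ω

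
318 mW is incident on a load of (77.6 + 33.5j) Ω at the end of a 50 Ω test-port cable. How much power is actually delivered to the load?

P_delivered ≈ 284 mW

|Γ| = |(27.6 + j33.5)/(127.6 + j33.5)| = 0.329
|Γ|² = 0.108
P_refl = |Γ|²·P_inc = 34.4 mW, P_del = (1 − |Γ|²)·P_inc = 284 mW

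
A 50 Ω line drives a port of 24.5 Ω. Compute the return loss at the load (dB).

Γ = (24.5 − 50)/(24.5 + 50) = -0.342
RL = −20·log₁₀|Γ| = −20·log₁₀(0.342)

RL ≈ 9.31 dB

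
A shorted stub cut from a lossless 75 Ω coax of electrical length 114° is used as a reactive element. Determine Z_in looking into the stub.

tan(βl) = -2.25
For a shorted stub, Z_in = jZ_0·tan(βl)

Z_in ≈ −j168 Ω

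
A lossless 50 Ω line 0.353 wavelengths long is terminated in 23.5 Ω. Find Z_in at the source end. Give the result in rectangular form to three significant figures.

βl = 2π × 0.353 = 127°
tan(βl) = tan(127°) = -1.32
Z_in = Z_0·(Z_L + jZ_0·tanβl)/(Z_0 + jZ_L·tanβl)
     = 50·(23.5 − j66.2)/(50 − j31.1)

Z_in ≈ 46.6 − j37.2 Ω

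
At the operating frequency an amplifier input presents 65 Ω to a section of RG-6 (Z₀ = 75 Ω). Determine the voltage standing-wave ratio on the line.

For a purely resistive load, VSWR = R_L/Z_0 or Z_0/R_L (whichever > 1) = 75/65

VSWR ≈ 1.15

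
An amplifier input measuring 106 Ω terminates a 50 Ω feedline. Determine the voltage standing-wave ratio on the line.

Γ = (106 − 50)/(106 + 50) = 0.359
VSWR = (1 + 0.359)/(1 − 0.359)

VSWR ≈ 2.12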